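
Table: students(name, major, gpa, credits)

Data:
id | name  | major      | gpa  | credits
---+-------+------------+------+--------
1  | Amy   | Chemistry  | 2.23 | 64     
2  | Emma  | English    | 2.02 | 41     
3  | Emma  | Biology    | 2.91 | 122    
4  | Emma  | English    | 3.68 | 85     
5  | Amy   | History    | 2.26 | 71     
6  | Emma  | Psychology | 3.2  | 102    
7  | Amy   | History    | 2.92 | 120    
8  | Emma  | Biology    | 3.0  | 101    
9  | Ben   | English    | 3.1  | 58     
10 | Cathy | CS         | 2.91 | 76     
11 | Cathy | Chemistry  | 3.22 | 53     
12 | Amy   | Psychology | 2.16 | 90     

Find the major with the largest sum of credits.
SELECT major, SUM(credits) as val
FROM students
GROUP BY major
ORDER BY val DESC
LIMIT 1

Result: Biology with sum(credits) = 223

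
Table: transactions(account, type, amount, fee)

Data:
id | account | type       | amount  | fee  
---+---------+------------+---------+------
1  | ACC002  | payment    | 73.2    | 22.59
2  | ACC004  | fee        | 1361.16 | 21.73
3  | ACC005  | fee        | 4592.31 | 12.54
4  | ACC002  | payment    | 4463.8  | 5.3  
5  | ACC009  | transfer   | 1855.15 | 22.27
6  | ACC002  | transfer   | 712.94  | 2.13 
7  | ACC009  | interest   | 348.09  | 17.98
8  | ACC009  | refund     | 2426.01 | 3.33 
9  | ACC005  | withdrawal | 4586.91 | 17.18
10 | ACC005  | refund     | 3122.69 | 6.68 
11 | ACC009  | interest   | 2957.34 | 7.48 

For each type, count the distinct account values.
SELECT type, COUNT(DISTINCT account)
FROM transactions
GROUP BY type

Result:
  fee: 2 distinct
  interest: 1 distinct
  payment: 1 distinct
  refund: 2 distinct
  transfer: 2 distinct
  withdrawal: 1 distinct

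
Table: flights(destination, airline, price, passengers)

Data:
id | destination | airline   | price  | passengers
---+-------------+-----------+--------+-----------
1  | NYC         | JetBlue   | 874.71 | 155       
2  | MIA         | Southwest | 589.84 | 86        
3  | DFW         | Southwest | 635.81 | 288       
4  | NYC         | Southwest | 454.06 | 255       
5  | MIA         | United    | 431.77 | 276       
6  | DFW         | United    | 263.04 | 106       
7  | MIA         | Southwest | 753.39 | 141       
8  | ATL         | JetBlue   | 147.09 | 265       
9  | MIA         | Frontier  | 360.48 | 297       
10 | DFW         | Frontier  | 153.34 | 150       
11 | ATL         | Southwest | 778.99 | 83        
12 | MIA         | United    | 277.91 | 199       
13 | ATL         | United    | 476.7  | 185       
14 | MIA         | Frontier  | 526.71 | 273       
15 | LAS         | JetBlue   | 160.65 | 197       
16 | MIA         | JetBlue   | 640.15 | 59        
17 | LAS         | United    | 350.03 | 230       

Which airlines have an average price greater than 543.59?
SELECT airline, AVG(price)
FROM flights
GROUP BY airline
HAVING AVG(price) > 543.59

Result:
  Southwest: avg=642.42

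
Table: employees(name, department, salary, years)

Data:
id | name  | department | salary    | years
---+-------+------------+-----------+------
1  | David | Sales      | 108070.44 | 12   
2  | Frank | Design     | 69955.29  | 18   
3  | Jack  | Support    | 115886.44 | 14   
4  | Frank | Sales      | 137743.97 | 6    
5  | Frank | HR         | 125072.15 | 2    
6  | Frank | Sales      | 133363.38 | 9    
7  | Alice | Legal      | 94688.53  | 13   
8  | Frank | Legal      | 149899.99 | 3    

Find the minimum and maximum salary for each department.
SELECT department, MIN(salary), MAX(salary)
FROM employees
GROUP BY department

Result:
  Design: min=69955.29, max=69955.29
  HR: min=125072.15, max=125072.15
  Legal: min=94688.53, max=149899.99
  Sales: min=108070.44, max=137743.97
  Support: min=115886.44, max=115886.44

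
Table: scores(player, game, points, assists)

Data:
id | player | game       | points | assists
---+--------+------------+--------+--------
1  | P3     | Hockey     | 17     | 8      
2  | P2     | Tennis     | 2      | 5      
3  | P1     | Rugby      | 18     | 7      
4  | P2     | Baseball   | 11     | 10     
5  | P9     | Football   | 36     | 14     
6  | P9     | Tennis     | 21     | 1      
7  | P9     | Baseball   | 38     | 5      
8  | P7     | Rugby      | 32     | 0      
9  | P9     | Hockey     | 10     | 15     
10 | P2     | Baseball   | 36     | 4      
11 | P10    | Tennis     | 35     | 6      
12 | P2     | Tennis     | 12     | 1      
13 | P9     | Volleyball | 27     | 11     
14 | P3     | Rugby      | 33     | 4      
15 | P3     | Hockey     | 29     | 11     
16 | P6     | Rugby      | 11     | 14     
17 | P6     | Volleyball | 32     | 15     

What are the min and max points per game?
SELECT game, MIN(points), MAX(points)
FROM scores
GROUP BY game

Result:
  Baseball: min=11, max=38
  Football: min=36, max=36
  Hockey: min=10, max=29
  Rugby: min=11, max=33
  Tennis: min=2, max=35
  Volleyball: min=27, max=32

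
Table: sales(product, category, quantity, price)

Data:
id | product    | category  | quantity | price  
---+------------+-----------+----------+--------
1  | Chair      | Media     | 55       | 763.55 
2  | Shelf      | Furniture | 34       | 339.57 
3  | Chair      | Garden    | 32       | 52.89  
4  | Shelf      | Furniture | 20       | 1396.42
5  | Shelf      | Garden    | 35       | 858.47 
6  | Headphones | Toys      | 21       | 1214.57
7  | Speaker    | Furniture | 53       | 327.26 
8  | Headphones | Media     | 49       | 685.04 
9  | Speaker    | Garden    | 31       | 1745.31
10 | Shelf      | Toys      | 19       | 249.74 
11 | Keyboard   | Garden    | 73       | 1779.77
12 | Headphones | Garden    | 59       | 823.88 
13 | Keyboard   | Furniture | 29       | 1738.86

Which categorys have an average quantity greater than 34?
SELECT category, AVG(quantity)
FROM sales
GROUP BY category
HAVING AVG(quantity) > 34

Result:
  Garden: avg=46.00
  Media: avg=52.00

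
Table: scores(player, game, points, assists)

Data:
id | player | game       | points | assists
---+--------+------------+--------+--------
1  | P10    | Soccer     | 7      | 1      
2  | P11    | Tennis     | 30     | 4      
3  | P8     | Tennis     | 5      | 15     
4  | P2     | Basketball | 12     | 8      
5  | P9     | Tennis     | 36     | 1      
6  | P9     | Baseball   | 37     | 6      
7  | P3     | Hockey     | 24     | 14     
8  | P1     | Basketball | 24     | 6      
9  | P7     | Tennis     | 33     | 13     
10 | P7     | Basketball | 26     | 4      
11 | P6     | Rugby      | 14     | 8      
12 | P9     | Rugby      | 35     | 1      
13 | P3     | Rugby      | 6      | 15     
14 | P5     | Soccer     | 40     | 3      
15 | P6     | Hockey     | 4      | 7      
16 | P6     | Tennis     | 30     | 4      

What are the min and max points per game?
SELECT game, MIN(points), MAX(points)
FROM scores
GROUP BY game

Result:
  Baseball: min=37, max=37
  Basketball: min=12, max=26
  Hockey: min=4, max=24
  Rugby: min=6, max=35
  Soccer: min=7, max=40
  Tennis: min=5, max=36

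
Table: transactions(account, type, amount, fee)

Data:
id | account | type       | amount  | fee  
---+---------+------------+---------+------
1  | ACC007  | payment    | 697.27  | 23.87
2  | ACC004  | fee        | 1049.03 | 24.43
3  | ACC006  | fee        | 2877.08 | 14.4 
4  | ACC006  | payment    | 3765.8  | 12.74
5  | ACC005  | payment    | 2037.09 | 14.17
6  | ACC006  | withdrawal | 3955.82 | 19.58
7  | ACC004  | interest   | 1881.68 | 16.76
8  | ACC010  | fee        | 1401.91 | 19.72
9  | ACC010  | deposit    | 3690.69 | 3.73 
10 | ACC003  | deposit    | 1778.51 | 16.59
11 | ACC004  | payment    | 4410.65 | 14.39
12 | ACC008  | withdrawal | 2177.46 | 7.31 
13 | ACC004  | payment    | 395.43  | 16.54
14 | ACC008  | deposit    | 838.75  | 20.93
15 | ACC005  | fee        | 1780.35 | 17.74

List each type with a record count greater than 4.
SELECT type, COUNT(*) as cnt
FROM transactions
GROUP BY type
HAVING COUNT(*) > 4

Result:
  payment: 5

Note: HAVING filters groups after aggregation, WHERE filters rows before.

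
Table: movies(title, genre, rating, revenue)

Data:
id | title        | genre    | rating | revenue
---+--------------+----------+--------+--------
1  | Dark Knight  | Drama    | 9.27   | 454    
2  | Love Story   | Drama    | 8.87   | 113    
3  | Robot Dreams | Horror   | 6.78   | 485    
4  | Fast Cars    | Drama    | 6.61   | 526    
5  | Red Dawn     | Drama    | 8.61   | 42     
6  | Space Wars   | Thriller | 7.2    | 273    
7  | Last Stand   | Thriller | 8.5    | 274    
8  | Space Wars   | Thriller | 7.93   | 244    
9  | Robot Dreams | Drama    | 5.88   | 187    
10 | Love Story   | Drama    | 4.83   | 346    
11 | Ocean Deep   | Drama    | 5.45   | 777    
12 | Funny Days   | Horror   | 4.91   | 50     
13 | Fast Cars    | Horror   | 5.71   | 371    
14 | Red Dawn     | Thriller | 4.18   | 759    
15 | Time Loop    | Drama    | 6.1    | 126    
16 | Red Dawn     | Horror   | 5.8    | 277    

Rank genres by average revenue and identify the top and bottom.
SELECT genre, AVG(revenue)
FROM movies
GROUP BY genre
ORDER BY AVG(revenue)

All groups:
  Horror: 295.75
  Drama: 321.38
  Thriller: 387.50

Highest: Thriller (387.50)
Lowest: Horror (295.75)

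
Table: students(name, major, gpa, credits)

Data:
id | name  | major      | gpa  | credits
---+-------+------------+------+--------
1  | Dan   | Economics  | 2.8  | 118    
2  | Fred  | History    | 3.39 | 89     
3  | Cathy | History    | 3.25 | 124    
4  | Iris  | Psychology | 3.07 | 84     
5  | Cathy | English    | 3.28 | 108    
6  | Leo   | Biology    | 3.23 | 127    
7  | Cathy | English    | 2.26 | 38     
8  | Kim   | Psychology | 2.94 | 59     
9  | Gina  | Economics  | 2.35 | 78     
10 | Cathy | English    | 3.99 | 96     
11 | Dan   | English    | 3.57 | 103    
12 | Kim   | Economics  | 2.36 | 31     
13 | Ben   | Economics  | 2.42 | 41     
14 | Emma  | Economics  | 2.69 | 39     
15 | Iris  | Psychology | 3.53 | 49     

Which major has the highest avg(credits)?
SELECT major, AVG(credits) as val
FROM students
GROUP BY major
ORDER BY val DESC
LIMIT 1

Result: Biology with avg(credits) = 127.00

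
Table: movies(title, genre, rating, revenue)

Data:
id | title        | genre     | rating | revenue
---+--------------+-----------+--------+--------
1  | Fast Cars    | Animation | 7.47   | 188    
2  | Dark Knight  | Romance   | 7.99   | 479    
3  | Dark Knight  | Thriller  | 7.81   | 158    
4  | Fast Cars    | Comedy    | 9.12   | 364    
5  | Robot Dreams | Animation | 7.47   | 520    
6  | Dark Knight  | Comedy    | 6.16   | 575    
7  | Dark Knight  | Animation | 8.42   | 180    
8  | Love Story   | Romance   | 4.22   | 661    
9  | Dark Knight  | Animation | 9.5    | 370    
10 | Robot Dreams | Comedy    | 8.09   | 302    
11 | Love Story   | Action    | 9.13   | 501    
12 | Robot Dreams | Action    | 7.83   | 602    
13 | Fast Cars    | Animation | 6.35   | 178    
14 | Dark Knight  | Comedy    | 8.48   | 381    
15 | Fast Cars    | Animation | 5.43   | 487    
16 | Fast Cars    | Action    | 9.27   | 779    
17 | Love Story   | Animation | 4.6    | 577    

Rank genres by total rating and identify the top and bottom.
SELECT genre, SUM(rating)
FROM movies
GROUP BY genre
ORDER BY SUM(rating)

All groups:
  Thriller: 7.81
  Romance: 12.21
  Action: 26.23
  Comedy: 31.85
  Animation: 49.24

Highest: Animation (49.24)
Lowest: Thriller (7.81)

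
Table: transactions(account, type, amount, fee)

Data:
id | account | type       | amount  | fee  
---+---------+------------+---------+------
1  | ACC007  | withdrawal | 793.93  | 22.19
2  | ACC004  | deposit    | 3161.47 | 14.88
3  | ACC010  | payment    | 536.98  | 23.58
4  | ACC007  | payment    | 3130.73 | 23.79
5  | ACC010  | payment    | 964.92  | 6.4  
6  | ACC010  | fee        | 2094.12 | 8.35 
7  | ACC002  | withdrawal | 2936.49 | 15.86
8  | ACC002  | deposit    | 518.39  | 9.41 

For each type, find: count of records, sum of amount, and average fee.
SELECT type,
       COUNT(*) as cnt,
       SUM(amount) as total_amount,
       AVG(fee) as avg_fee
FROM transactions
GROUP BY type

Result:
  deposit: 2 records, 3679.86 total amount, 12.15 avg fee
  fee: 1 records, 2094.12 total amount, 8.35 avg fee
  payment: 3 records, 4632.63 total amount, 17.92 avg fee
  withdrawal: 2 records, 3730.42 total amount, 19.03 avg fee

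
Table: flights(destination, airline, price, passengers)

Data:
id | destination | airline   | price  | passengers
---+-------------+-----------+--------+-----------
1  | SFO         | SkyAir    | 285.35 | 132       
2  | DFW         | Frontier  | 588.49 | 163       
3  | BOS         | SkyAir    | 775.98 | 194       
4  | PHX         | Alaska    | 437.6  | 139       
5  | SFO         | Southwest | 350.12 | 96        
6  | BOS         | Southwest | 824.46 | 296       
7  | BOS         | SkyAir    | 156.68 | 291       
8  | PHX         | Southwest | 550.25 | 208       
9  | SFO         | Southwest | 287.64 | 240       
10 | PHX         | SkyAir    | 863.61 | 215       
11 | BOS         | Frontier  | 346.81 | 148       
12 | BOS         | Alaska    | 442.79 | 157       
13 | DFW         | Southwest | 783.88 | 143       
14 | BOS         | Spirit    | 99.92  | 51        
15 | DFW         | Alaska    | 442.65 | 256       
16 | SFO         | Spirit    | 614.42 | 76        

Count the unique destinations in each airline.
SELECT airline, COUNT(DISTINCT destination)
FROM flights
GROUP BY airline

Result:
  Alaska: 3 distinct
  Frontier: 2 distinct
  SkyAir: 3 distinct
  Southwest: 4 distinct
  Spirit: 2 distinct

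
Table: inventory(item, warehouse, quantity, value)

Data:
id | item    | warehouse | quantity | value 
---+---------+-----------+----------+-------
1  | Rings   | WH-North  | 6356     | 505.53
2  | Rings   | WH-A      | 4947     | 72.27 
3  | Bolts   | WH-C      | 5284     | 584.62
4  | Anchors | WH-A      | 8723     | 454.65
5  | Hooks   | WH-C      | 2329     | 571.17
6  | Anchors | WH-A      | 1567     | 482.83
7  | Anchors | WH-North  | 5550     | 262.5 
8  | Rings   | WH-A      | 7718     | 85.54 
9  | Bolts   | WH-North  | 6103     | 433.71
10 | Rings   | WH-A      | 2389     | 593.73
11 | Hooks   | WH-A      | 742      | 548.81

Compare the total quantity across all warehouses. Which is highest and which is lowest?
SELECT warehouse, SUM(quantity)
FROM inventory
GROUP BY warehouse
ORDER BY SUM(quantity)

All groups:
  WH-C: 7613
  WH-North: 18009
  WH-A: 26086

Highest: WH-A (26086)
Lowest: WH-C (7613)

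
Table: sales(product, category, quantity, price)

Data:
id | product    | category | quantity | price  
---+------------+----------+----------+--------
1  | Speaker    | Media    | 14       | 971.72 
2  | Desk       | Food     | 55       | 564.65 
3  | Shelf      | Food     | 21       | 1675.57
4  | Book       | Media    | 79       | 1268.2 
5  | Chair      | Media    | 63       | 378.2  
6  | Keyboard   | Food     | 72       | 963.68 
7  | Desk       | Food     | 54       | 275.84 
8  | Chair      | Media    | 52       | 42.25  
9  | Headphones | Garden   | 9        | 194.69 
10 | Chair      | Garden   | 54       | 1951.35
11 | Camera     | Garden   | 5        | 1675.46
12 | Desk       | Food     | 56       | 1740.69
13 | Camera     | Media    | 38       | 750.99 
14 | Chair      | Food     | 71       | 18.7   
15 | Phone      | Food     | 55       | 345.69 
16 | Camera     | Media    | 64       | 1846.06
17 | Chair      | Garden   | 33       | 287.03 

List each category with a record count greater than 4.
SELECT category, COUNT(*) as cnt
FROM sales
GROUP BY category
HAVING COUNT(*) > 4

Result:
  Food: 7
  Media: 6

Note: HAVING filters groups after aggregation, WHERE filters rows before.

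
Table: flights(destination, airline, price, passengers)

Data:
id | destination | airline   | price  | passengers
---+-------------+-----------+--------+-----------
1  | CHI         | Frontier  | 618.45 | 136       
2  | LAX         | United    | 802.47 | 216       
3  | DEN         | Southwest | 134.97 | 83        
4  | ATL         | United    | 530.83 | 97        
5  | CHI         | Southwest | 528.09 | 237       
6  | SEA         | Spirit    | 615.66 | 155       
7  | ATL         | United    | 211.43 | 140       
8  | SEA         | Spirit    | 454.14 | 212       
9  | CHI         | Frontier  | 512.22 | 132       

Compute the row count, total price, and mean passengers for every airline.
SELECT airline,
       COUNT(*) as cnt,
       SUM(price) as total_price,
       AVG(passengers) as avg_passengers
FROM flights
GROUP BY airline

Result:
  Frontier: 2 records, 1130.67 total price, 134.00 avg passengers
  Southwest: 2 records, 663.06 total price, 160.00 avg passengers
  Spirit: 2 records, 1069.80 total price, 183.50 avg passengers
  United: 3 records, 1544.73 total price, 151.00 avg passengers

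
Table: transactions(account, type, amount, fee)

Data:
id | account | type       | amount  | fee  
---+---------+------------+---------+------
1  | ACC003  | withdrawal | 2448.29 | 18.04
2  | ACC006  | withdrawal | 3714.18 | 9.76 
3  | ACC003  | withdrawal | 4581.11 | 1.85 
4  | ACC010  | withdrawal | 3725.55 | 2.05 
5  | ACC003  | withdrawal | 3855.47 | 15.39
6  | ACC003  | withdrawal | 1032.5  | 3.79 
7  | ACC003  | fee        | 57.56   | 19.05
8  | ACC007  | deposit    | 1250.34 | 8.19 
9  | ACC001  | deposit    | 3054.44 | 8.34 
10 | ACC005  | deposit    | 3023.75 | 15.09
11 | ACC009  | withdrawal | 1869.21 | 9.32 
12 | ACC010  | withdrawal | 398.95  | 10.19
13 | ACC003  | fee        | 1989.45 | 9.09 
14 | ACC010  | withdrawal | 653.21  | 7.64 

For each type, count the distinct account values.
SELECT type, COUNT(DISTINCT account)
FROM transactions
GROUP BY type

Result:
  deposit: 3 distinct
  fee: 1 distinct
  withdrawal: 4 distinct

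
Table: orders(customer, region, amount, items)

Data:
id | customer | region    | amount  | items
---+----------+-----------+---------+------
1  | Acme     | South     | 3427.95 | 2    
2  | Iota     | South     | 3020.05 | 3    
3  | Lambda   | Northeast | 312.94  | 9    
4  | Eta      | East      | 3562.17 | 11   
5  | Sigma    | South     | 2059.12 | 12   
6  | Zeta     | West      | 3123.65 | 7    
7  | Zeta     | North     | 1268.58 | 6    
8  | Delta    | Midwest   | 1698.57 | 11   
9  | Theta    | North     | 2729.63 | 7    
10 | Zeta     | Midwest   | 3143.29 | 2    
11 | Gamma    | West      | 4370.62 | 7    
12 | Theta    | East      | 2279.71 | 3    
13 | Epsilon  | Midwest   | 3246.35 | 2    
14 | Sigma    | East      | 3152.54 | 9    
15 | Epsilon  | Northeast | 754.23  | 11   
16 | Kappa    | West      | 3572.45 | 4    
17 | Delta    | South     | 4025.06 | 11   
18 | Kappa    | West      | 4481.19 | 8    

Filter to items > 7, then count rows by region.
SELECT region, COUNT(*)
FROM orders
WHERE items > 7
GROUP BY region

Note: WHERE filters rows before grouping.

Result:
  East: 2
  Midwest: 1
  Northeast: 2
  South: 2
  West: 1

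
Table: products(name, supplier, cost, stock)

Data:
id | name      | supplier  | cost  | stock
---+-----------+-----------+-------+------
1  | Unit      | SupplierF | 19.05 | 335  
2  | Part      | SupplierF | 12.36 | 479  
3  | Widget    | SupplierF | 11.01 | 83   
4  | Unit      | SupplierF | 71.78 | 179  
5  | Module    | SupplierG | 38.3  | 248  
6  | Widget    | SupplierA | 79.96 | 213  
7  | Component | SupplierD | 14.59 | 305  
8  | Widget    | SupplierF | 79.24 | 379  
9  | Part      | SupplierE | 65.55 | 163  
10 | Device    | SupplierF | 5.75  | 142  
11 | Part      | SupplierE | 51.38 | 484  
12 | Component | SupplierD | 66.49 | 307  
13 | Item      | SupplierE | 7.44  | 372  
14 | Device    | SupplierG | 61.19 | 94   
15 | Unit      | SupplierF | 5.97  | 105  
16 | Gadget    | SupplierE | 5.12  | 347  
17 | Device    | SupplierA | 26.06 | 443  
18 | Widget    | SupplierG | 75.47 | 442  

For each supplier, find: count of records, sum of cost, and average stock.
SELECT supplier,
       COUNT(*) as cnt,
       SUM(cost) as total_cost,
       AVG(stock) as avg_stock
FROM products
GROUP BY supplier

Result:
  SupplierA: 2 records, 106.02 total cost, 328.00 avg stock
  SupplierD: 2 records, 81.08 total cost, 306.00 avg stock
  SupplierE: 4 records, 129.49 total cost, 341.50 avg stock
  SupplierF: 7 records, 205.16 total cost, 243.14 avg stock
  SupplierG: 3 records, 174.96 total cost, 261.33 avg stock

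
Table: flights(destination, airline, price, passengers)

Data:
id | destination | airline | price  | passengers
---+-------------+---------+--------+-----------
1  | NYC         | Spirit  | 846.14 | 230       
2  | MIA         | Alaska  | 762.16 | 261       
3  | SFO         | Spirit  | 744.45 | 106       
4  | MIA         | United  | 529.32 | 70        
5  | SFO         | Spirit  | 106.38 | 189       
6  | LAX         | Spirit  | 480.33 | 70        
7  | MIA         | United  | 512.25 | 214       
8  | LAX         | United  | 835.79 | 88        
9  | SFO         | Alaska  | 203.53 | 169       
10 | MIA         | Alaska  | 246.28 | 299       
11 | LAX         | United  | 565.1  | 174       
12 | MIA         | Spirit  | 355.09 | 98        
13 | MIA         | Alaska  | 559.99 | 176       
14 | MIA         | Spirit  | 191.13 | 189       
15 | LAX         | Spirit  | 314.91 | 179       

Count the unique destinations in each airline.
SELECT airline, COUNT(DISTINCT destination)
FROM flights
GROUP BY airline

Result:
  Alaska: 2 distinct
  Spirit: 4 distinct
  United: 2 distinct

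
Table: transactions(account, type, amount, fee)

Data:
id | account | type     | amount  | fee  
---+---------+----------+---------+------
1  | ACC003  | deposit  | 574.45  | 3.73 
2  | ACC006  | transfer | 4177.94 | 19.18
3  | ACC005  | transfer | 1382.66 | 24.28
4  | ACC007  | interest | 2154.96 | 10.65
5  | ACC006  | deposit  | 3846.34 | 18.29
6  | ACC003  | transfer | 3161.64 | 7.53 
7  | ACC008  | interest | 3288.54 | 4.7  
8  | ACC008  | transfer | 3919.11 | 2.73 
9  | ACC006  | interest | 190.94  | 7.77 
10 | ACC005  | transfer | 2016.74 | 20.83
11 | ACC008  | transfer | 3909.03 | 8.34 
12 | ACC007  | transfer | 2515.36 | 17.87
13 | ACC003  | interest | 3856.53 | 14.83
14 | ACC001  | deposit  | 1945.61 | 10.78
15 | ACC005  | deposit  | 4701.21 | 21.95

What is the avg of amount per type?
SELECT type, AVG(amount) as result
FROM transactions
GROUP BY type

Result:
  deposit: 2766.90
  interest: 2372.74
  transfer: 3011.78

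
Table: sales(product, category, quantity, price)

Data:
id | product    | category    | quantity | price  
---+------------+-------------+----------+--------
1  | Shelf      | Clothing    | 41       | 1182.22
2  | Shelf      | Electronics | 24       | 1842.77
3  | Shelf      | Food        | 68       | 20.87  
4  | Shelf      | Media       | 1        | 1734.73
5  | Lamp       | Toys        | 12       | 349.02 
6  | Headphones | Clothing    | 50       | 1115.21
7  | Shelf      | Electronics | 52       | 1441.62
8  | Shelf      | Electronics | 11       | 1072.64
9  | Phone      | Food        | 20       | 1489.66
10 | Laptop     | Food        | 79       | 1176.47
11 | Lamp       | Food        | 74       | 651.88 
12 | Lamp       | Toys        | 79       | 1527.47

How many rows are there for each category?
SELECT category, COUNT(*) as count
FROM sales
GROUP BY category

Result:
  Clothing: 2
  Electronics: 3
  Food: 4
  Media: 1
  Toys: 2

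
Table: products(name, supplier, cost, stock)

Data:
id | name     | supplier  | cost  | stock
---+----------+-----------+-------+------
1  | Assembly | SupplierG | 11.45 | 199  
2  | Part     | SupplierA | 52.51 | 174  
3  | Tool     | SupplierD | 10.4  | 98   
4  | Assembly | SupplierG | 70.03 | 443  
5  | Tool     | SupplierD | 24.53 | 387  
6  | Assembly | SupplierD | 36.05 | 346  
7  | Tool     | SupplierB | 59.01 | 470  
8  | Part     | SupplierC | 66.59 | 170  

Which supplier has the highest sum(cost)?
SELECT supplier, SUM(cost) as val
FROM products
GROUP BY supplier
ORDER BY val DESC
LIMIT 1

Result: SupplierG with sum(cost) = 81.48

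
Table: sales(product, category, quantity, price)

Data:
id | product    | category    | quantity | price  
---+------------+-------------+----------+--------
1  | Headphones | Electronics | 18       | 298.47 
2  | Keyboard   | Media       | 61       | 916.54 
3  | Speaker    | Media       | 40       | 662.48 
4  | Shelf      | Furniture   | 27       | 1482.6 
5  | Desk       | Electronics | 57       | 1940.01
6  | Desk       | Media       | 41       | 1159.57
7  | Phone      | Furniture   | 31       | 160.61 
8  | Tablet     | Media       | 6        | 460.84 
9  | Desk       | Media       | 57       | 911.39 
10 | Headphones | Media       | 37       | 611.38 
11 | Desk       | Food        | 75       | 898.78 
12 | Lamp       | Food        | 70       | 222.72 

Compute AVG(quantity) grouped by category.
SELECT category, AVG(quantity) as result
FROM sales
GROUP BY category

Result:
  Electronics: 37.50
  Food: 72.50
  Furniture: 29.00
  Media: 40.33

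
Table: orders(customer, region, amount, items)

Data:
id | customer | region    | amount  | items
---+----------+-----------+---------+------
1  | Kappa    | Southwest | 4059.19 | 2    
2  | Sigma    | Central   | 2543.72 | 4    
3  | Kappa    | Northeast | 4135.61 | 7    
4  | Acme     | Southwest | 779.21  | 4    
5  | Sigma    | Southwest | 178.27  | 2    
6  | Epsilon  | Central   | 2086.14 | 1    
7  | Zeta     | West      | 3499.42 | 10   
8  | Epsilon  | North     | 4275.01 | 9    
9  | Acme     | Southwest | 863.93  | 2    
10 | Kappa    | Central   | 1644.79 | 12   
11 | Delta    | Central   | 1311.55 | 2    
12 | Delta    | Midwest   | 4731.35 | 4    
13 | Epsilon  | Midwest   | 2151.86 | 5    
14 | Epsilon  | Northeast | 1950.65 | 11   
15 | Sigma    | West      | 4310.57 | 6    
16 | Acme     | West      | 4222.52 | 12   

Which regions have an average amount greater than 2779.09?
SELECT region, AVG(amount)
FROM orders
GROUP BY region
HAVING AVG(amount) > 2779.09

Result:
  Midwest: avg=3441.61
  North: avg=4275.01
  Northeast: avg=3043.13
  West: avg=4010.84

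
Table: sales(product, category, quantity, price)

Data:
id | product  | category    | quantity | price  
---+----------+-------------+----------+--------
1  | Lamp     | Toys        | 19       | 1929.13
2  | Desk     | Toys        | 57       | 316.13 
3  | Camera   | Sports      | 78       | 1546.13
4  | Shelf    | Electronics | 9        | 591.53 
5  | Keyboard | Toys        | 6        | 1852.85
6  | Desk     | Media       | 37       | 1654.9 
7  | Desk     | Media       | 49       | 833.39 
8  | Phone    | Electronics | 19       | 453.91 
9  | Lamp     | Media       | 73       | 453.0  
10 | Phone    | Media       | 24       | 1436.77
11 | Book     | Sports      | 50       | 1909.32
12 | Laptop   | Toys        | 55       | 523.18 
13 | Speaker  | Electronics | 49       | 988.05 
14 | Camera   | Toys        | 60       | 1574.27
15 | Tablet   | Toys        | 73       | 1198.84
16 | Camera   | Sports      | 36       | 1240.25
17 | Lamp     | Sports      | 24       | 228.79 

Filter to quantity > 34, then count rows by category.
SELECT category, COUNT(*)
FROM sales
WHERE quantity > 34
GROUP BY category

Note: WHERE filters rows before grouping.

Result:
  Electronics: 1
  Media: 3
  Sports: 3
  Toys: 4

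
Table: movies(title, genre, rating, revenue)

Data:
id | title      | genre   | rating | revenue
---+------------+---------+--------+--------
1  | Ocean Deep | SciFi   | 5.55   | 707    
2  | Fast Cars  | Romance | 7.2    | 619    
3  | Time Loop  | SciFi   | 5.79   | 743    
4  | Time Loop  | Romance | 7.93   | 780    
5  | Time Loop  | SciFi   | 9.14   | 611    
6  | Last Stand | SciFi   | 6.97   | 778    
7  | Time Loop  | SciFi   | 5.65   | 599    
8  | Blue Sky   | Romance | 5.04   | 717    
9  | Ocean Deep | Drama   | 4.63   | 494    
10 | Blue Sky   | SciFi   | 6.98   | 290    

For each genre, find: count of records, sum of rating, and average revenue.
SELECT genre,
       COUNT(*) as cnt,
       SUM(rating) as total_rating,
       AVG(revenue) as avg_revenue
FROM movies
GROUP BY genre

Result:
  Drama: 1 records, 4.63 total rating, 494.00 avg revenue
  Romance: 3 records, 20.17 total rating, 705.33 avg revenue
  SciFi: 6 records, 40.08 total rating, 621.33 avg revenue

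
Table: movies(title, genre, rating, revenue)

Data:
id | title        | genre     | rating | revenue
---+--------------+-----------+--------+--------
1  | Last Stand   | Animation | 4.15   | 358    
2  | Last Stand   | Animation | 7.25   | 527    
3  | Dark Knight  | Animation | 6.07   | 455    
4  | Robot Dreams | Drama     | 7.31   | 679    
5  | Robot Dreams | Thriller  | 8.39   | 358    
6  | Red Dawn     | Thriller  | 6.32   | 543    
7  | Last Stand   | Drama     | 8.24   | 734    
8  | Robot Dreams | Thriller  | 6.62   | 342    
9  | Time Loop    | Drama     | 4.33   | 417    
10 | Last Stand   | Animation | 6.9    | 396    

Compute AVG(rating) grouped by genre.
SELECT genre, AVG(rating) as result
FROM movies
GROUP BY genre

Result:
  Animation: 6.09
  Drama: 6.63
  Thriller: 7.11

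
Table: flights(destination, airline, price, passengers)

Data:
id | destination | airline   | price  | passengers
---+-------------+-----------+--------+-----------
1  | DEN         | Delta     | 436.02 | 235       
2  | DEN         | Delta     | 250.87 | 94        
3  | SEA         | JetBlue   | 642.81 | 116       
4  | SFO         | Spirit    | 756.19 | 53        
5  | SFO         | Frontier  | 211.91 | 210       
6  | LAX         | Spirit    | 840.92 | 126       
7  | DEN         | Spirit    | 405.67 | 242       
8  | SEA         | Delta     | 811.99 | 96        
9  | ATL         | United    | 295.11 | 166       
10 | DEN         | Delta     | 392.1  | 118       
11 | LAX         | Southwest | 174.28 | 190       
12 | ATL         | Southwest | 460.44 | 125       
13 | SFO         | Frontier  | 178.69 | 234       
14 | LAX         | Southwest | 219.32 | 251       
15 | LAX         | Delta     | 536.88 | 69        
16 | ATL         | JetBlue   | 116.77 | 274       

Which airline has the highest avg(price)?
SELECT airline, AVG(price) as val
FROM flights
GROUP BY airline
ORDER BY val DESC
LIMIT 1

Result: Spirit with avg(price) = 667.59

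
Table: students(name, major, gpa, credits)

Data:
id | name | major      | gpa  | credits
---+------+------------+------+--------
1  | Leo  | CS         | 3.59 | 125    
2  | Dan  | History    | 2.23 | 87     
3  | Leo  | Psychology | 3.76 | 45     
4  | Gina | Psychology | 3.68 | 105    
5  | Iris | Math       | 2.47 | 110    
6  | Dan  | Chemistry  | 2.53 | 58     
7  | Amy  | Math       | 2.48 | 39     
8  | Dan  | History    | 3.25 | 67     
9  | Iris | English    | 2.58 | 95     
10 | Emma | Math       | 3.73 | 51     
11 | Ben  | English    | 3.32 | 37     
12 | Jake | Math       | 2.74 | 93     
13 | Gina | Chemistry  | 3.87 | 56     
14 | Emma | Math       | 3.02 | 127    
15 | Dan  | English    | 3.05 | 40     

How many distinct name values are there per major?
SELECT major, COUNT(DISTINCT name)
FROM students
GROUP BY major

Result:
  CS: 1 distinct
  Chemistry: 2 distinct
  English: 3 distinct
  History: 1 distinct
  Math: 4 distinct
  Psychology: 2 distinct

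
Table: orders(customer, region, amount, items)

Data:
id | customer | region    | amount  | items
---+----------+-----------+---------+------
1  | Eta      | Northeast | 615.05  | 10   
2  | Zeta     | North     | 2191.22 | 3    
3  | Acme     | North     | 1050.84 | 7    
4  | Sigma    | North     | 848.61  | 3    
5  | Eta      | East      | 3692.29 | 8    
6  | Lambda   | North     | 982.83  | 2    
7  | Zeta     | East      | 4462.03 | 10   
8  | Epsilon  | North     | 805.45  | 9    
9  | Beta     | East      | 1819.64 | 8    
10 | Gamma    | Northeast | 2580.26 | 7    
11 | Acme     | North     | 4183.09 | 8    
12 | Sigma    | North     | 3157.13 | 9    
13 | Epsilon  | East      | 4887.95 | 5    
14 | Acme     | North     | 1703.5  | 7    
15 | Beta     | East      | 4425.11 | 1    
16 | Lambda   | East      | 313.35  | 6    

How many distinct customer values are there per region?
SELECT region, COUNT(DISTINCT customer)
FROM orders
GROUP BY region

Result:
  East: 5 distinct
  North: 5 distinct
  Northeast: 2 distinct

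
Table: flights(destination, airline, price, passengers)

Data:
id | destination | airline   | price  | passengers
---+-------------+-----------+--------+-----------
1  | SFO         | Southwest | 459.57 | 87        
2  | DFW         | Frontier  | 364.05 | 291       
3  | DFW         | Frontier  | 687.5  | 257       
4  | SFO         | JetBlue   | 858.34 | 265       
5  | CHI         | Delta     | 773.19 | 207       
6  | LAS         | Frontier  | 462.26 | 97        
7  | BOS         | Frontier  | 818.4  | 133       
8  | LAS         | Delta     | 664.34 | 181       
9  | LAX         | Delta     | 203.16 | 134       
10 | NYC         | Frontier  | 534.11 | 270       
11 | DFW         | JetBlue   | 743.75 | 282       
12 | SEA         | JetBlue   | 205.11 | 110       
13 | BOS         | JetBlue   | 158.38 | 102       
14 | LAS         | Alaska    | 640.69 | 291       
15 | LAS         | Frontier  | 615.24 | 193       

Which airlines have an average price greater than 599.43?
SELECT airline, AVG(price)
FROM flights
GROUP BY airline
HAVING AVG(price) > 599.43

Result:
  Alaska: avg=640.69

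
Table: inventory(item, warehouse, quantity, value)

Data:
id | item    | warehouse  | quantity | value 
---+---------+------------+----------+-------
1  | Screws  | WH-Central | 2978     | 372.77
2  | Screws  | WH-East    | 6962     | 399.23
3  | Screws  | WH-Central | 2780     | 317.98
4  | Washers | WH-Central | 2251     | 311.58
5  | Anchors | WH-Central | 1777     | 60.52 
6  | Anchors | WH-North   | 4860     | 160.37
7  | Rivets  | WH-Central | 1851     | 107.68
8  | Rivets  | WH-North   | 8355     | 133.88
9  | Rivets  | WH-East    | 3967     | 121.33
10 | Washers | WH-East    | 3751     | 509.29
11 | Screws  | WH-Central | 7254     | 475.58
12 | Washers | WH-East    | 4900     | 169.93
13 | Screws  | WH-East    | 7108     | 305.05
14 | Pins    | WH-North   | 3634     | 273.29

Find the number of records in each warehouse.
SELECT warehouse, COUNT(*) as count
FROM inventory
GROUP BY warehouse

Result:
  WH-Central: 6
  WH-East: 5
  WH-North: 3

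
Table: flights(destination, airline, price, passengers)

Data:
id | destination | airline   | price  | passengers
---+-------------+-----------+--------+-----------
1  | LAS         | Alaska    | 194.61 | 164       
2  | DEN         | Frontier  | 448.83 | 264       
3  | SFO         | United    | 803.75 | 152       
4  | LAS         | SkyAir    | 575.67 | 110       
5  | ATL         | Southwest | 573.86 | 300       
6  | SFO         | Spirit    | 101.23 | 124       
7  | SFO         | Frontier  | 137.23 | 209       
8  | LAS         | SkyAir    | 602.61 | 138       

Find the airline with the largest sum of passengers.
SELECT airline, SUM(passengers) as val
FROM flights
GROUP BY airline
ORDER BY val DESC
LIMIT 1

Result: Frontier with sum(passengers) = 473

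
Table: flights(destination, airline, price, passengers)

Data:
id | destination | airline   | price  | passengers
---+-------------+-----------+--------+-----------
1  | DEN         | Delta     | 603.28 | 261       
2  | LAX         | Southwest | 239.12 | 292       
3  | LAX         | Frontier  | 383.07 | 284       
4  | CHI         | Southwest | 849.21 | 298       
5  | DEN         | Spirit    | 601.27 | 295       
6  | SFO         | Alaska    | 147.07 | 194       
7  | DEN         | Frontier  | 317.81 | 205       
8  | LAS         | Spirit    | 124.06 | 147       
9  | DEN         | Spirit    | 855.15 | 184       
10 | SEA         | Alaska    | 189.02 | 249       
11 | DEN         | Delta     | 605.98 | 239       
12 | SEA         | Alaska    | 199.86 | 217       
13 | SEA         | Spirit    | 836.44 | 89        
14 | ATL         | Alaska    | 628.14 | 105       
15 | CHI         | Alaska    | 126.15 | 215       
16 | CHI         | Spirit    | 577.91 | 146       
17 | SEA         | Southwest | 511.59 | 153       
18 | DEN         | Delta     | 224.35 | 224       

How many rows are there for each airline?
SELECT airline, COUNT(*) as count
FROM flights
GROUP BY airline

Result:
  Alaska: 5
  Delta: 3
  Frontier: 2
  Southwest: 3
  Spirit: 5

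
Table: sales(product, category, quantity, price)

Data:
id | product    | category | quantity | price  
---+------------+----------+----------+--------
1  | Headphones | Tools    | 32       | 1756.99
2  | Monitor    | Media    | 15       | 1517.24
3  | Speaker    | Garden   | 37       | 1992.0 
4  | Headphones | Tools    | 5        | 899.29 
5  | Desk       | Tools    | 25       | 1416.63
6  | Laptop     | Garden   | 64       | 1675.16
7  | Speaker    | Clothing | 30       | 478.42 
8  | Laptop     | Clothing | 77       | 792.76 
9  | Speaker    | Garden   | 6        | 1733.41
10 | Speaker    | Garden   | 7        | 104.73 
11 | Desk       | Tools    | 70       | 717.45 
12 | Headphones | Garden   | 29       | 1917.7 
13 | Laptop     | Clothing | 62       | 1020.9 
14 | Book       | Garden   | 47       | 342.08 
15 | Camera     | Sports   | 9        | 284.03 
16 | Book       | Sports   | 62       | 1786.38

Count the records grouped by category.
SELECT category, COUNT(*) as count
FROM sales
GROUP BY category

Result:
  Clothing: 3
  Garden: 6
  Media: 1
  Sports: 2
  Tools: 4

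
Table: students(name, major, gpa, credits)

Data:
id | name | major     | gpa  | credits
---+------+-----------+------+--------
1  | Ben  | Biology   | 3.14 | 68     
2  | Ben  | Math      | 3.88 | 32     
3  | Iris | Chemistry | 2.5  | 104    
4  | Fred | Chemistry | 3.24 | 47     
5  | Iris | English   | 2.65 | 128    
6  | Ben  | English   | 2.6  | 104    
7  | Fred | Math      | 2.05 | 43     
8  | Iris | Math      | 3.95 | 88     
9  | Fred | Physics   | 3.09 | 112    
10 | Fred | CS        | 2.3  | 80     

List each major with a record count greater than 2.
SELECT major, COUNT(*) as cnt
FROM students
GROUP BY major
HAVING COUNT(*) > 2

Result:
  Math: 3

Note: HAVING filters groups after aggregation, WHERE filters rows before.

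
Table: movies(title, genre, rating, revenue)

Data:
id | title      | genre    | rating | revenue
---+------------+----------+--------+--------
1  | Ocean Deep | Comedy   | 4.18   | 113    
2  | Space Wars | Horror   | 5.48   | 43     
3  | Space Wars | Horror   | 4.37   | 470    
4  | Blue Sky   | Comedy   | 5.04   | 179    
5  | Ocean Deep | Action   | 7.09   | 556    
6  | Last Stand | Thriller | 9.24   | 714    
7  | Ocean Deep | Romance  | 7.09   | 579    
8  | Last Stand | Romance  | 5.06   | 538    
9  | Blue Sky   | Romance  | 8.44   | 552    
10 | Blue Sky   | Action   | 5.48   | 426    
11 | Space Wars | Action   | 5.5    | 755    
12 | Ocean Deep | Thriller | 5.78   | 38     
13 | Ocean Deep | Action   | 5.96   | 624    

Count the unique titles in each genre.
SELECT genre, COUNT(DISTINCT title)
FROM movies
GROUP BY genre

Result:
  Action: 3 distinct
  Comedy: 2 distinct
  Horror: 1 distinct
  Romance: 3 distinct
  Thriller: 2 distinct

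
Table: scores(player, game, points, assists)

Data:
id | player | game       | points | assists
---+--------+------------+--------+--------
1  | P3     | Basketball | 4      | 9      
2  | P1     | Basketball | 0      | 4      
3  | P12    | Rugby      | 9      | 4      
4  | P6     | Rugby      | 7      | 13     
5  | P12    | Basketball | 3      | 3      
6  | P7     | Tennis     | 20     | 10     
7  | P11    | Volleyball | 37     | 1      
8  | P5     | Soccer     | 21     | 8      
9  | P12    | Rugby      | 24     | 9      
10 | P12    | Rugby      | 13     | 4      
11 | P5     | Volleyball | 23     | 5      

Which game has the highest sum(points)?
SELECT game, SUM(points) as val
FROM scores
GROUP BY game
ORDER BY val DESC
LIMIT 1

Result: Volleyball with sum(points) = 60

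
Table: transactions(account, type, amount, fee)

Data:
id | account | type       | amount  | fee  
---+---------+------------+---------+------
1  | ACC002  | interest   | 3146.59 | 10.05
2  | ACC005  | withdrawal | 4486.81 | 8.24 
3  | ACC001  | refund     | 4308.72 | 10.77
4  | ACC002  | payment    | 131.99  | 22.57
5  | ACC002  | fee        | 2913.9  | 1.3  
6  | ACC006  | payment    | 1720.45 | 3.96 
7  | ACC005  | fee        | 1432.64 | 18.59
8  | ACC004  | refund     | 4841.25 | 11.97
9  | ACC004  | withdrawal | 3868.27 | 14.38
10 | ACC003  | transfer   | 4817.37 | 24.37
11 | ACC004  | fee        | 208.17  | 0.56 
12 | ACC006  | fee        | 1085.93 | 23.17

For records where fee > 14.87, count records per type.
SELECT type, COUNT(*)
FROM transactions
WHERE fee > 14.87
GROUP BY type

Note: WHERE filters rows before grouping.

Result:
  fee: 2
  payment: 1
  transfer: 1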